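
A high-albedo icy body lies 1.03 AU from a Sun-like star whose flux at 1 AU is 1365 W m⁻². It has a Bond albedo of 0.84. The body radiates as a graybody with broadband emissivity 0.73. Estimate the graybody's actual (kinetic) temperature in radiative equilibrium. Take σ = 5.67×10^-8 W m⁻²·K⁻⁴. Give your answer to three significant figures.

By the inverse-square law, S = 1365/1.03² = 1287 W m⁻².
Absorbed flux (global mean): S(1−α)/4 = 1287·0.16/4 = 51.47 W m⁻².
Radiative balance εσT⁴ = 51.47 gives T = [51.47/(0.73·σ)]^(1/4) = 187.8 K.

188 K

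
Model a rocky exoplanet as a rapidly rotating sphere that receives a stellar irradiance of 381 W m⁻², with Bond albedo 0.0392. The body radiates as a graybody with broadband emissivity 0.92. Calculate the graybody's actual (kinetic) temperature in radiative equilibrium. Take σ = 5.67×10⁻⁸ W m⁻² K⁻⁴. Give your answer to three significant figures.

205 kelvin

Averaging over the sphere, the absorbed flux is S(1−α)/4 = 91.52 W m⁻².
Equating to εσT⁴ with ε = 0.92: T = (91.52/0.92σ)^(1/4) = 204.7 K.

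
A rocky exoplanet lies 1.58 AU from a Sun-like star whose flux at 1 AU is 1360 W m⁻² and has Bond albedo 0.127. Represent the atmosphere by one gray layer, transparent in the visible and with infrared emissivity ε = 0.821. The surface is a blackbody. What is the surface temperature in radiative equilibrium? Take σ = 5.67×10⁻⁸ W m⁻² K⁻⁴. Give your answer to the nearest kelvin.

244 kelvin

Irradiance scales as 1/d², so S = 1360 W m⁻² × (1/1.58)² = 544.8 W m⁻².
The planet radiates to space at T_e = [S(1−α)/(4σ)]^(1/4) = 214.0 K.
The surface balance (absorbed SW + ε·downward IR = σT_s⁴) with T_a⁴ = T_s⁴/2 reduces to T_s = T_e·[2/(2−ε)]^¼ = 244.2 K.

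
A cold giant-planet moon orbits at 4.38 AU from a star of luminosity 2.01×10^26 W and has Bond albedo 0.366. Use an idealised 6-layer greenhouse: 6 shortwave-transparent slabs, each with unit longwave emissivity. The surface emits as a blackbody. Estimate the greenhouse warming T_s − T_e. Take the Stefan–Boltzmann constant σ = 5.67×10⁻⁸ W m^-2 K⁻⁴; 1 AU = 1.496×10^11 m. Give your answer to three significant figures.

d = 4.38 × 1.496×10^11 m = 6.552×10^11 m.
Spreading L over a sphere of radius d: S = 2.01×10^26/(4π·6.55×10^11²) = 37.25 W m^-2.
Top-of-atmosphere balance: σT_e⁴ = S(1−α)/4 = 5.905 W m^-2 → T_e = 101.0 K.
Surface: T_s = (7)^¼·T_e = 164.3 K.
Warming: T_s − T_e = 63.30 K.

63.3 K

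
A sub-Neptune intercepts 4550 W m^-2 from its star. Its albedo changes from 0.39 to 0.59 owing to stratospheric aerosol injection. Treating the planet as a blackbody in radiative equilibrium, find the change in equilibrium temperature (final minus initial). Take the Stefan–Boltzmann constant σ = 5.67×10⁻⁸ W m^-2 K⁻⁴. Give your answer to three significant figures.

-31.4 kelvin

Before: T₁ = [4550·0.61/(4σ)]^(1/4) = 332.6 K.
Final:   T₂ = [S(1−0.59)/(4σ)]^(1/4) = 301.2 K.
Change: 301.2 − 332.6 = -31.45 K.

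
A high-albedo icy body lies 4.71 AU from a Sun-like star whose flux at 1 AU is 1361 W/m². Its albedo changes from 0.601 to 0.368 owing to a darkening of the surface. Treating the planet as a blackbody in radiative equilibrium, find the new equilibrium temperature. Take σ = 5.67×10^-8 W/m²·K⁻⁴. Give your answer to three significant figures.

114 K

By the inverse-square law, S = 1361/4.71² = 61.35 W/m².
With the new albedo, S(1−α₂)/4 = 9.693 W/m², so T₂ = 114.3 K.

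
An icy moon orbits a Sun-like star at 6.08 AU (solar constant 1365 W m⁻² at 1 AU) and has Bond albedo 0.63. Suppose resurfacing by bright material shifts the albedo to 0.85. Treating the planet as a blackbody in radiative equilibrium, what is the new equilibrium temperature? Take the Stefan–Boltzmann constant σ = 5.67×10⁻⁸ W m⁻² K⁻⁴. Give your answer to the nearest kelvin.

70 K

Irradiance scales as 1/d², so S = 1365 W m⁻² × (1/6.08)² = 36.93 W m⁻².
With the new albedo, S(1−α₂)/4 = 1.385 W m⁻², so T₂ = 70.30 K.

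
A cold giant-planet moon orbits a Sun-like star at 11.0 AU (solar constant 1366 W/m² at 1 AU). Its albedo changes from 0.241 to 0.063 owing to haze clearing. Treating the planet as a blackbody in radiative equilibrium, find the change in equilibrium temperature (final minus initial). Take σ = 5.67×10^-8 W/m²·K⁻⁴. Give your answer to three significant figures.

Flux at the orbit: S = 1366/(11.0)² = 11.29 W/m².
Before: T₁ = [11.29·0.759/(4σ)]^(1/4) = 78.40 K.
Final:   T₂ = [S(1−0.063)/(4σ)]^(1/4) = 82.64 K.
Change: 82.64 − 78.40 = 4.240 K.

4.24 kelvin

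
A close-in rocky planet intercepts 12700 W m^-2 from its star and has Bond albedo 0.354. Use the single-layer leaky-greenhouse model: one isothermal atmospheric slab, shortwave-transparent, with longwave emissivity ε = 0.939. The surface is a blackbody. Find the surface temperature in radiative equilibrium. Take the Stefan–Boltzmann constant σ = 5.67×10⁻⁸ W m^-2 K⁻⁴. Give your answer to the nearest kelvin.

511 kelvin

Effective emission temperature (TOA balance): σT_e⁴ = S(1−α)/4 = 2051 W m^-2 → T_e = 436.1 K.
For a single slab of emissivity ε, T_s⁴ = 2T_e⁴/(2−ε); thus T_s = 436.1·(1.885)^(1/4) = 511.0 K.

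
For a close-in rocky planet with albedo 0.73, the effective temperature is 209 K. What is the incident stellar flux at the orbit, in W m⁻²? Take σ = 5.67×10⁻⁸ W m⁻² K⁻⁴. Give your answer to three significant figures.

1600 W m⁻²

From S(1−α)/4 = σT⁴: S = 4σT⁴/(1−α).
The emitted flux is σT⁴ = 108.2 W m⁻².
S = 4·108.2/0.27 = 1603 W m⁻².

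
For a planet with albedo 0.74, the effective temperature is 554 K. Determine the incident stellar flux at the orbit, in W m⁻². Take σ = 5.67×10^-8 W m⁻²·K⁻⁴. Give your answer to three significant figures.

82200 W m⁻²

Invert the energy balance for S: S = 4σT⁴/(1−α).
σT⁴ = 5.67×10⁻⁸·(554)⁴ = 5341 W m⁻².
So S = 4×5341/(1−0.74) = 82170 W m⁻².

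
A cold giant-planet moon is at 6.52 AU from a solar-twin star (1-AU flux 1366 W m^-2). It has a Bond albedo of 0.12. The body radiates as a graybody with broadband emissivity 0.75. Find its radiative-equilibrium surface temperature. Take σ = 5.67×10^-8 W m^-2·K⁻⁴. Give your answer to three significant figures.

Irradiance scales as 1/d², so S = 1366 W m^-2 × (1/6.52)² = 32.13 W m^-2.
The planet absorbs (1−α)S over its disc πR² and re-emits over 4πR², so the mean absorbed flux is (1−0.12)·32.13/4 = 7.069 W m^-2.
Equating to εσT⁴ with ε = 0.75: T = (7.069/0.75σ)^(1/4) = 113.5 K.

114 kelvin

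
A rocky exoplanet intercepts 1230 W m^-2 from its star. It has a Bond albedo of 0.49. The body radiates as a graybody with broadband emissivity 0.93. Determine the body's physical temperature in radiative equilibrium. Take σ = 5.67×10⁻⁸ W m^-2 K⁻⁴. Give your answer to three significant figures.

234 K

Absorbed flux (global mean): S(1−α)/4 = 1230·0.51/4 = 156.8 W m^-2.
Radiative balance εσT⁴ = 156.8 gives T = [156.8/(0.93·σ)]^(1/4) = 233.5 K.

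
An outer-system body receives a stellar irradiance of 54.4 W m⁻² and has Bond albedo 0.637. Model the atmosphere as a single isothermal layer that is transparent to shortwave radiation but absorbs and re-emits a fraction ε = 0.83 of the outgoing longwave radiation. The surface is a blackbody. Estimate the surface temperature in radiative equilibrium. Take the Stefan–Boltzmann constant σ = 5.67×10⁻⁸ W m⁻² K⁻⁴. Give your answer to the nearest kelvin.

110 K

At the top of the atmosphere, σT_e⁴ = S(1−α)/4 = 4.937 W m⁻², giving T_e = 96.60 K.
For a single slab of emissivity ε, T_s⁴ = 2T_e⁴/(2−ε); thus T_s = 96.60·(1.709)^(1/4) = 110.5 K.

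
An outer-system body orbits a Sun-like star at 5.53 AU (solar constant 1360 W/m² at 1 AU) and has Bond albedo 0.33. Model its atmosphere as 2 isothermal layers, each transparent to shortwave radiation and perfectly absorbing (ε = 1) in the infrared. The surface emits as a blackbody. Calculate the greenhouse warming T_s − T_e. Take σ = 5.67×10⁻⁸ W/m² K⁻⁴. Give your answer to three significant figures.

33.8 K

Irradiance scales as 1/d², so S = 1360 W/m² × (1/5.53)² = 44.47 W/m².
OLR = S(1−α)/4 = 7.449 W/m²; the top layer radiates at T_e = 107.1 K.
Surface: T_s = (3)^¼·T_e = 140.9 K.
Warming: T_s − T_e = 33.84 K.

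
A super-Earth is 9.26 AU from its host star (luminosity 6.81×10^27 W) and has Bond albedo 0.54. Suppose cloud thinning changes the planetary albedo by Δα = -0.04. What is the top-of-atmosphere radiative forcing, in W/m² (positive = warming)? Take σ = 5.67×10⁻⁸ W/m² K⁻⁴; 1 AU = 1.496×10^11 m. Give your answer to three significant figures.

Orbital distance: d = 9.26 AU = 1.385×10^12 m.
Spreading L over a sphere of radius d: S = 6.81×10^27/(4π·1.39×10^12²) = 282.4 W/m².
TOA radiative forcing: ΔF = −S·Δα/4 = −282.4·(-0.04)/4 = 2.824 W/m².

2.82 W/m²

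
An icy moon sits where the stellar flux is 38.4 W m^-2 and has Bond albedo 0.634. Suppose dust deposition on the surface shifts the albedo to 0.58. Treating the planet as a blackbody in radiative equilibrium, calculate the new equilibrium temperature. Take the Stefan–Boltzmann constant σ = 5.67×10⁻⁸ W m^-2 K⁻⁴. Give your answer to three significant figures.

91.8 K

T₂ = [S(1−α₂)/(4σ)]^(1/4) = [38.40·0.42/(4σ)]^(1/4) = 91.83 K.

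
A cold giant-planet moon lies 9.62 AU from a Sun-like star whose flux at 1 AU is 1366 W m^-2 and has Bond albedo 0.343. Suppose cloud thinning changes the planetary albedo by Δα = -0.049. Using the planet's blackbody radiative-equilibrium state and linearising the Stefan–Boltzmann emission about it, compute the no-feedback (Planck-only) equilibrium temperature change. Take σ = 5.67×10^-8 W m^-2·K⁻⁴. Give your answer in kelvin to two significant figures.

Flux at the orbit: S = 1366/(9.62)² = 14.76 W m^-2.
The baseline emission temperature is T_e = 80.86 K.
The change in absorbed flux is Δ[S(1−α)/4] = −SΔα/4 = 0.1808 W m^-2.
Linearising σT⁴ gives d(σT⁴)/dT = 4σT_e³ = 0.1199 W m^-2 per K.
Hence the no-feedback warming is ΔF/(4σT_e³) = 1.51 K.

1.5 K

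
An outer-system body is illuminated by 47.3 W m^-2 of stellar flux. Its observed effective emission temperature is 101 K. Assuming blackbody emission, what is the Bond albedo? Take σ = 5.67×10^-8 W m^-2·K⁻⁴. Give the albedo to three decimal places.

Energy balance: S(1−α)/4 = σT⁴, so 1−α = 4σT⁴/S.
4σT⁴ = 4·5.67×10⁻⁸·(101)⁴ = 23.60 W m^-2.
Hence α = 1 − 23.60/47.30 = 0.5010.

0.501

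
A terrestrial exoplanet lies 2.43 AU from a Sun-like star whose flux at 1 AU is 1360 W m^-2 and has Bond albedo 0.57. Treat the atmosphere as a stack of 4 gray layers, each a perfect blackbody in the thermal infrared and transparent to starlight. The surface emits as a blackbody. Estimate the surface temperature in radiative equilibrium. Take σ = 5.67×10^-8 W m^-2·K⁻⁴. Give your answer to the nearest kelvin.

Irradiance scales as 1/d², so S = 1360 W m^-2 × (1/2.43)² = 230.3 W m^-2.
Top-of-atmosphere balance: σT_e⁴ = S(1−α)/4 = 24.76 W m^-2 → T_e = 144.6 K.
Layer-by-layer balance gives σT_s⁴ = (N+1)σT_e⁴, so T_s = 5^¼·144.6 = 216.2 K.

216 kelvin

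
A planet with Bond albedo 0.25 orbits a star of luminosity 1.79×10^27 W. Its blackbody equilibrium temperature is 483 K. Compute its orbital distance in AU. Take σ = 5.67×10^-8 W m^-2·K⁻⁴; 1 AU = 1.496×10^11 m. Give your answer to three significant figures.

0.622 AU

Energy balance gives S = 4σT⁴/(1−α) = 16460 W m^-2.
From L = 4πd²S, d = √(1.79×10^27/(4π·16460)) = 9.303×10^10 m = 0.6219 AU.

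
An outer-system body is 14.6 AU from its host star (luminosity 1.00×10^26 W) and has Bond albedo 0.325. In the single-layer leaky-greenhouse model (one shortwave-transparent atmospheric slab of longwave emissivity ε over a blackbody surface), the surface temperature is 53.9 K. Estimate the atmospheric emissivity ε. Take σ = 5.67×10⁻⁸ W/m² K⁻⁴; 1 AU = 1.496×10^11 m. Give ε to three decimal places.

d = 14.6 × 1.496×10^11 m = 2.184×10^12 m.
S = L/(4πd²) = 1.668 W/m².
Effective temperature: T_e = [S(1−α)/(4σ)]^(1/4) = 47.20 K.
Since (2−ε)/2 = (T_e/T_s)⁴ = 0.5882, ε = 0.8236.

0.824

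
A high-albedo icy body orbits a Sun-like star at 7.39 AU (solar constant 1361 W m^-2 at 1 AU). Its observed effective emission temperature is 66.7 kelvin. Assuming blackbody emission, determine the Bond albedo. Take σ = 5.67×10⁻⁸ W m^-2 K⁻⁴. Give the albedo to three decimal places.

0.820

By the inverse-square law, S = 1361/7.39² = 24.92 W m^-2.
Rearranging the radiative balance, α = 1 − 4σT⁴/S.
4σT⁴ = 4·5.67×10⁻⁸·(66.7)⁴ = 4.489 W m^-2.
Hence α = 1 − 4.489/24.92 = 0.8199.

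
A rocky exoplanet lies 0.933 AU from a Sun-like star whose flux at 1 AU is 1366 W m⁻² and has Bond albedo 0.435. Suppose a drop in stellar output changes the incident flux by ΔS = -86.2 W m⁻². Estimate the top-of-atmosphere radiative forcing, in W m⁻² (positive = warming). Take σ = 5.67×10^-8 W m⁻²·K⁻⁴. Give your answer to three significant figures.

-12.2 W m⁻²

By the inverse-square law, S = 1366/0.933² = 1569 W m⁻².
Only a fraction (1−α) is absorbed and it's spread over 4πR², so ΔF = (1−α)ΔS/4 = -12.18 W m⁻².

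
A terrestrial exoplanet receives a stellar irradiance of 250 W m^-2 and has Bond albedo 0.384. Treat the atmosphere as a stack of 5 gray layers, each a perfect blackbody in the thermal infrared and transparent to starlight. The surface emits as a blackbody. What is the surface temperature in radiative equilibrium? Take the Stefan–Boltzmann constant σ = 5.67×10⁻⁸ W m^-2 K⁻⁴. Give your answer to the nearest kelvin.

253 K

OLR = S(1−α)/4 = 38.50 W m^-2; the top layer radiates at T_e = 161.4 K.
For an N-layer opaque stack, T_s⁴ = (N+1)T_e⁴, hence T_s = (6)^(1/4)×161.4 K = 252.6 K.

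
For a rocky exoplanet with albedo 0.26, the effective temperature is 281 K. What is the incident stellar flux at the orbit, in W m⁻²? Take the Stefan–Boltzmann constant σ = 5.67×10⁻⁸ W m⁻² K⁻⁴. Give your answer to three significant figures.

1910 W m⁻²

From S(1−α)/4 = σT⁴: S = 4σT⁴/(1−α).
σT⁴ = 5.67×10⁻⁸·(281)⁴ = 353.5 W m⁻².
So S = 4×353.5/(1−0.26) = 1911 W m⁻².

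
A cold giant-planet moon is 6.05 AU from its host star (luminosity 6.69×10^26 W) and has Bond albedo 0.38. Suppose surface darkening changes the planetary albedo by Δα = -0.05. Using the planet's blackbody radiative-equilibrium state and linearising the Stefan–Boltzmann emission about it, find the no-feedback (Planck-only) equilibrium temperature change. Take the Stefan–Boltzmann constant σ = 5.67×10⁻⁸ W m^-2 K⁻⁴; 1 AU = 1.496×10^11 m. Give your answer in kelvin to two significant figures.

2.3 K

d = 6.05 × 1.496×10^11 m = 9.051×10^11 m.
Spreading L over a sphere of radius d: S = 6.69×10^26/(4π·9.05×10^11²) = 64.99 W m^-2.
Reference equilibrium: T_e = [S(1−α)/(4σ)]^(1/4) = 115.5 K.
TOA radiative forcing: ΔF = −S·Δα/4 = −64.99·(-0.05)/4 = 0.8124 W m^-2.
Linearising σT⁴ gives d(σT⁴)/dT = 4σT_e³ = 0.3490 W m^-2 per K.
Hence the no-feedback warming is ΔF/(4σT_e³) = 2.33 K.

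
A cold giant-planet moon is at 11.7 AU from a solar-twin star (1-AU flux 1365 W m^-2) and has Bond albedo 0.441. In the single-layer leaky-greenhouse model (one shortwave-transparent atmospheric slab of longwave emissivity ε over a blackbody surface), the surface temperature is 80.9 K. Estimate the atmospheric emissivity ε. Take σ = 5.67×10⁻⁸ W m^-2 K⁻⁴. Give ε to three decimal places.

0.852

By the inverse-square law, S = 1365/11.7² = 9.972 W m^-2.
TOA balance gives T_e = 70.41 K.
T_s⁴ = T_e⁴·2/(2−ε) → ε = 2 − 2(T_e/T_s)⁴ = 2 − 2·(70.41/80.9)⁴ = 0.8525.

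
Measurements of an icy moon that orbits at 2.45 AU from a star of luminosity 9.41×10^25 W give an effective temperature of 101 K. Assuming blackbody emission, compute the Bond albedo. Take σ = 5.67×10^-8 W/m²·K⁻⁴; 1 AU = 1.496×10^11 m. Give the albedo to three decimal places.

d = 2.45 × 1.496×10^11 m = 3.665×10^11 m.
S = L/(4πd²) = 55.74 W/m².
Rearranging the radiative balance, α = 1 − 4σT⁴/S.
4σT⁴ = 4·5.67×10⁻⁸·(101)⁴ = 23.60 W/m².
1−α = 23.60/55.74 = 0.4234, so α = 0.5766.

0.577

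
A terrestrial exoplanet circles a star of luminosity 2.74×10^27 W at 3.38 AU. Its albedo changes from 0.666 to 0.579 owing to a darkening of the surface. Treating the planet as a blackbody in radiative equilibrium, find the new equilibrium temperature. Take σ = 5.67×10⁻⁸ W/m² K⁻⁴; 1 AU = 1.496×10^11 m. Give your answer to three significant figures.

199 kelvin

d = 3.38 × 1.496×10^11 m = 5.056×10^11 m.
Spreading L over a sphere of radius d: S = 2.74×10^27/(4π·5.06×10^11²) = 852.8 W/m².
New equilibrium: T₂ = [(1−0.579)·852.8/(4σ)]^(1/4) = 199.5 K.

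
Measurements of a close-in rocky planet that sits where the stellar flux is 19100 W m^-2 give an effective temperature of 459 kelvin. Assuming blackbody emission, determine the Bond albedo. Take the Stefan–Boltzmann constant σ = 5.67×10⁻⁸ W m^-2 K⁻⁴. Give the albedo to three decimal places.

From σT⁴ = S(1−α)/4 we invert for α: 1−α = 4σT⁴/S.
4σT⁴ = 4·5.67×10⁻⁸·(459)⁴ = 10070 W m^-2.
Hence α = 1 − 10070/19100 = 0.4729.

0.473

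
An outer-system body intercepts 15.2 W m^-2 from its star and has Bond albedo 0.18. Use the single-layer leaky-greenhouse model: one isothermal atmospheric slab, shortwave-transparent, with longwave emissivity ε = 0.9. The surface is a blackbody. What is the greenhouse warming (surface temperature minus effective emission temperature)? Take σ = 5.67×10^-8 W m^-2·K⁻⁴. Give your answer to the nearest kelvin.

At the top of the atmosphere, σT_e⁴ = S(1−α)/4 = 3.116 W m^-2, giving T_e = 86.10 K.
For a single slab of emissivity ε, T_s⁴ = 2T_e⁴/(2−ε); thus T_s = 86.10·(1.818)^(1/4) = 99.98 K.
T_s − T_e = 99.98 − 86.10 = 13.88 K.

14 K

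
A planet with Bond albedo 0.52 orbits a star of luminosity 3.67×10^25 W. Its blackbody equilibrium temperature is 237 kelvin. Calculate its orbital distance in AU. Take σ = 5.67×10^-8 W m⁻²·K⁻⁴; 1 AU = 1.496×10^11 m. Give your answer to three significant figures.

Energy balance gives S = 4σT⁴/(1−α) = 1491 W m⁻².
From L = 4πd²S, d = √(3.67×10^25/(4π·1491)) = 4.426×10^10 m = 0.2959 AU.

0.296 AU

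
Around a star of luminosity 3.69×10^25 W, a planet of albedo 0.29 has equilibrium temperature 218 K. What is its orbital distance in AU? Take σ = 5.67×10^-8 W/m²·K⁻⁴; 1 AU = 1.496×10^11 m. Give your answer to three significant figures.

Energy balance gives S = 4σT⁴/(1−α) = 721.5 W/m².
S = L/(4πd²) → d = √(L/4πS) = √(3.69×10^25/(4π·721.5)) = 6.380×10^10 m = 0.4265 AU.

0.426 AU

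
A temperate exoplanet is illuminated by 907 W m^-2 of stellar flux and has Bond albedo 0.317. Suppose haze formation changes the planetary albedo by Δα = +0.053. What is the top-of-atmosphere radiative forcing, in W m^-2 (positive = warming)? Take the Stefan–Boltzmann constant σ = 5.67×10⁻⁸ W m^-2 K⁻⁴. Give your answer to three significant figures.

The change in absorbed flux is Δ[S(1−α)/4] = −SΔα/4 = -12.02 W m^-2.

-12.0 W m^-2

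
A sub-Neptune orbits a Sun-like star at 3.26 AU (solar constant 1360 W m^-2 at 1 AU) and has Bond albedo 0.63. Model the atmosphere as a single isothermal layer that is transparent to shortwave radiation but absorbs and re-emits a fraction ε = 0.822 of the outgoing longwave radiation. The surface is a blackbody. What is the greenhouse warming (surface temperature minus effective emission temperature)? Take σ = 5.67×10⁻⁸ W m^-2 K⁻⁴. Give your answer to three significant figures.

By the inverse-square law, S = 1360/3.26² = 128.0 W m^-2.
The planet radiates to space at T_e = [S(1−α)/(4σ)]^(1/4) = 120.2 K.
Surface balance with a leaky layer gives σT_s⁴ = σT_e⁴·2/(2−ε), so T_s = T_e·[2/(2−0.822)]^(1/4) = 137.2 K.
T_s − T_e = 137.2 − 120.2 = 17.01 K.

17.0 kelvin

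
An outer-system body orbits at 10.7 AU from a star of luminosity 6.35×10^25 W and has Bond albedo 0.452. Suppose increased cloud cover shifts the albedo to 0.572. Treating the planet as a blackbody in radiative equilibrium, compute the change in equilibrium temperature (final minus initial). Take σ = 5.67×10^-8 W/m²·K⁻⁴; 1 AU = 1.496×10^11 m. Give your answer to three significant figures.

d = 10.7 × 1.496×10^11 m = 1.601×10^12 m.
Flux at the orbit: S = L/(4πd²) = 6.35×10^25/(4π·(1.60×10^12)²) = 1.972 W/m².
Initial: T₁ = [S(1−0.452)/(4σ)]^(1/4) = 46.72 K.
With α = 0.572, T₂ = 43.92 K.
ΔT = T₂ − T₁ = -2.799 K.

-2.80 K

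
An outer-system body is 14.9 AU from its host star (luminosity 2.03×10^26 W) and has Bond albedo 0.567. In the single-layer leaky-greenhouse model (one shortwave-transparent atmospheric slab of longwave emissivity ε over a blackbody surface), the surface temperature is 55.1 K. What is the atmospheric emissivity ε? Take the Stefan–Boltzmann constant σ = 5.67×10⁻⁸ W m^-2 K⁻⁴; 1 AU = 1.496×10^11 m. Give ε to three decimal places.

Orbital distance: d = 14.9 AU = 2.229×10^12 m.
Spreading L over a sphere of radius d: S = 2.03×10^26/(4π·2.23×10^12²) = 3.251 W m^-2.
First, T_e = [3.251·(1−0.567)/(4σ)]^(1/4) = 49.91 K.
Since (2−ε)/2 = (T_e/T_s)⁴ = 0.6734, ε = 0.6532.

0.653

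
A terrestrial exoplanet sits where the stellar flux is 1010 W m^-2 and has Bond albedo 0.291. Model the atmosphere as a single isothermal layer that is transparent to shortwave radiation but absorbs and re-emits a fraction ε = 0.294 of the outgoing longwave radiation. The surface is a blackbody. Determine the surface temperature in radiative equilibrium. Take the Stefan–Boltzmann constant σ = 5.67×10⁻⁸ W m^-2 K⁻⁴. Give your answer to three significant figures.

Effective emission temperature (TOA balance): σT_e⁴ = S(1−α)/4 = 179.0 W m^-2 → T_e = 237.0 K.
For a single slab of emissivity ε, T_s⁴ = 2T_e⁴/(2−ε); thus T_s = 237.0·(1.172)^(1/4) = 246.7 K.

247 K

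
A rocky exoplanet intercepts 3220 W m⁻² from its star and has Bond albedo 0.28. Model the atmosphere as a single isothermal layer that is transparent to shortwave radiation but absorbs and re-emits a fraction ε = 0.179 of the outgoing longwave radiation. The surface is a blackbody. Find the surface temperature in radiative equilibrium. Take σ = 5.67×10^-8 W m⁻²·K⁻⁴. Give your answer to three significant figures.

326 K

Effective emission temperature (TOA balance): σT_e⁴ = S(1−α)/4 = 579.6 W m⁻² → T_e = 318.0 K.
Surface balance with a leaky layer gives σT_s⁴ = σT_e⁴·2/(2−ε), so T_s = T_e·[2/(2−0.179)]^(1/4) = 325.5 K.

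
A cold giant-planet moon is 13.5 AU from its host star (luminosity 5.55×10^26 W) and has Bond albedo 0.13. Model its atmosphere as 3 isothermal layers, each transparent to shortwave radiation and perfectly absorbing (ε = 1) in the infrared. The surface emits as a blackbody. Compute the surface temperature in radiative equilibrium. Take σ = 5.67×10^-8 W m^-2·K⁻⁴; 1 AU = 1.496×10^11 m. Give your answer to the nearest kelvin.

Orbital distance: d = 13.5 AU = 2.020×10^12 m.
S = L/(4πd²) = 10.83 W m^-2.
Top-of-atmosphere balance: σT_e⁴ = S(1−α)/4 = 2.355 W m^-2 → T_e = 80.28 K.
With N = 3 opaque layers, T_s = (N+1)^(1/4)·T_e = 4^(1/4)·80.28 = 113.5 K.

114 K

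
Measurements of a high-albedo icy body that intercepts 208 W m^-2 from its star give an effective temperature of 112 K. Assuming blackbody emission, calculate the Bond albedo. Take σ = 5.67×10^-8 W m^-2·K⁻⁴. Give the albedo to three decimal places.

0.828

Rearranging the radiative balance, α = 1 − 4σT⁴/S.
σT⁴ = 8.922 W m^-2, so 4σT⁴ = 35.69 W m^-2.
Hence α = 1 − 35.69/208.0 = 0.8284.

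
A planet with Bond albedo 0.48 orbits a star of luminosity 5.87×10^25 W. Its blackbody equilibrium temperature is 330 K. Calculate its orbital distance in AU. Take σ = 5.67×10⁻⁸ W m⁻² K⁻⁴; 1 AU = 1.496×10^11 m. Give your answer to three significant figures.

0.201 AU

Energy balance gives S = 4σT⁴/(1−α) = 5172 W m⁻².
Then d = [L/(4πS)]^(1/2) = 3.005×10^10 m, i.e. 0.2009 AU.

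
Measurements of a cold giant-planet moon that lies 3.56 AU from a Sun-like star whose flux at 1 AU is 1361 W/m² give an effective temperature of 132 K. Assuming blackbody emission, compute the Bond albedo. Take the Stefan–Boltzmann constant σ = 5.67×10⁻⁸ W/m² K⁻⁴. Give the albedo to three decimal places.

Flux at the orbit: S = 1361/(3.56)² = 107.4 W/m².
Rearranging the radiative balance, α = 1 − 4σT⁴/S.
4σT⁴ = 4·5.67×10⁻⁸·(132)⁴ = 68.86 W/m².
Hence α = 1 − 68.86/107.4 = 0.3588.

0.359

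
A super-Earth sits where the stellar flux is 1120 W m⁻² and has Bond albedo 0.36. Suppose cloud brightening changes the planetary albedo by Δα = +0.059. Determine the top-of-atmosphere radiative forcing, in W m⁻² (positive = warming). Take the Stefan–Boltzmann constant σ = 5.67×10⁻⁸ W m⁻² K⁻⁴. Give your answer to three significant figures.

The change in absorbed flux is Δ[S(1−α)/4] = −SΔα/4 = -16.52 W m⁻².

-16.5 W m⁻²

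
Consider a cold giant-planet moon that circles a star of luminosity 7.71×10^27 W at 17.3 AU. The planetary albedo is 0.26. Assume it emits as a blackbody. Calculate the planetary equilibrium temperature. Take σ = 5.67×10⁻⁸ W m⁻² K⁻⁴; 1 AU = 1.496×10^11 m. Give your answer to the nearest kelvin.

Orbital distance: d = 17.3 AU = 2.588×10^12 m.
Spreading L over a sphere of radius d: S = 7.71×10^27/(4π·2.59×10^12²) = 91.60 W m⁻².
The planet absorbs (1−α)S over its disc πR² and re-emits over 4πR², so the mean absorbed flux is (1−0.26)·91.60/4 = 16.95 W m⁻².
In equilibrium σT⁴ equals this, so T = 131.5 K.

131 K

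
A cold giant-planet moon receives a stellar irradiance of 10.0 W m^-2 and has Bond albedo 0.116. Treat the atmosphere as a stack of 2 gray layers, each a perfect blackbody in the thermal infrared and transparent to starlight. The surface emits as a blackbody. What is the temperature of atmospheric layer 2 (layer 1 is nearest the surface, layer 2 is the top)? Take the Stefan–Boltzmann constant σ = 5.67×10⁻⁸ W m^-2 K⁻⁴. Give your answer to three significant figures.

The effective emission temperature is T_e = [S(1−α)/(4σ)]^¼ = 79.01 K.
In the N-layer model, layer k (counted from the surface) has T_k = (N+1−k)^(1/4)·T_e.
T_2 = (1)^(1/4)·79.01 = 79.01 K.

79.0 K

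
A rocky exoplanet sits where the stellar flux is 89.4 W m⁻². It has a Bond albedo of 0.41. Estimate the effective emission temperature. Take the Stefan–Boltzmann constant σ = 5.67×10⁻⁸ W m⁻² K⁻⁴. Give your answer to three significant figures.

123 K

Absorbed flux (global mean): S(1−α)/4 = 89.40·0.59/4 = 13.19 W m⁻².
Set σT⁴ = 13.19 → T = (13.19/σ)^(1/4) = 123.5 K.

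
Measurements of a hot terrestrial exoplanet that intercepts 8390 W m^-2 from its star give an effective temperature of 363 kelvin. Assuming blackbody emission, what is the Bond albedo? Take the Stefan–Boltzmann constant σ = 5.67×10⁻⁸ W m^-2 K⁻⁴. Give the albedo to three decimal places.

0.531

Energy balance: S(1−α)/4 = σT⁴, so 1−α = 4σT⁴/S.
σT⁴ = 984.5 W m^-2, so 4σT⁴ = 3938 W m^-2.
1−α = 3938/8390 = 0.4694, so α = 0.5306.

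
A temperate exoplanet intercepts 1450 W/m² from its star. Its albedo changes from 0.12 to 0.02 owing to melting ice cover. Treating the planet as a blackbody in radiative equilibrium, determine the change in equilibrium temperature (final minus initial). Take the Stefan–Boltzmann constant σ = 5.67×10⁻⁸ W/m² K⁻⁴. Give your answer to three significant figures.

Initial: T₁ = [S(1−0.12)/(4σ)]^(1/4) = 273.9 K.
With α = 0.02, T₂ = 281.3 K.
ΔT = T₂ − T₁ = 7.469 K.

7.47 kelvin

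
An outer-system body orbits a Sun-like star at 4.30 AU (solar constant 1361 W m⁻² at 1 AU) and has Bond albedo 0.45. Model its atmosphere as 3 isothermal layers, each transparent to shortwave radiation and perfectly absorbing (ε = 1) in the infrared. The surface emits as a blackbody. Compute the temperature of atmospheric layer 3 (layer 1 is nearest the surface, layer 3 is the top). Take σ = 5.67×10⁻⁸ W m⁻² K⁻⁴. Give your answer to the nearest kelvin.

116 K

Irradiance scales as 1/d², so S = 1361 W m⁻² × (1/4.30)² = 73.61 W m⁻².
Top-of-atmosphere balance: σT_e⁴ = S(1−α)/4 = 10.12 W m⁻² → T_e = 115.6 K.
The net upward flux σT_e⁴ is constant between every pair of levels, so T_k⁴ = (N+1−k)T_e⁴.
With k = 3: T_3 = (3+1−3)^¼·115.6 K = 115.6 K.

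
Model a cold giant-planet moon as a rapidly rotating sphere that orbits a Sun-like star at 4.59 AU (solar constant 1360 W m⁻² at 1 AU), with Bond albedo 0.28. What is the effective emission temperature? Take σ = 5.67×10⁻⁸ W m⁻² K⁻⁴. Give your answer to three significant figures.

By the inverse-square law, S = 1360/4.59² = 64.55 W m⁻².
Absorbed flux (global mean): S(1−α)/4 = 64.55·0.72/4 = 11.62 W m⁻².
Balancing against σT⁴: T = (11.62/5.67×10⁻⁸)^(1/4) = 119.6 K.

120 K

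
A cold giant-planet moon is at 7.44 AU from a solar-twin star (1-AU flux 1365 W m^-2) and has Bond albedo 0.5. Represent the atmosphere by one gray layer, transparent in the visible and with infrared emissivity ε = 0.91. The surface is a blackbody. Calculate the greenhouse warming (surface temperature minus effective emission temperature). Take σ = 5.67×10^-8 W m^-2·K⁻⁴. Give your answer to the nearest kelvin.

14 K

Flux at the orbit: S = 1365/(7.44)² = 24.66 W m^-2.
The planet radiates to space at T_e = [S(1−α)/(4σ)]^(1/4) = 85.87 K.
For a single slab of emissivity ε, T_s⁴ = 2T_e⁴/(2−ε); thus T_s = 85.87·(1.835)^(1/4) = 99.94 K.
The atmosphere warms the surface by 14.07 K.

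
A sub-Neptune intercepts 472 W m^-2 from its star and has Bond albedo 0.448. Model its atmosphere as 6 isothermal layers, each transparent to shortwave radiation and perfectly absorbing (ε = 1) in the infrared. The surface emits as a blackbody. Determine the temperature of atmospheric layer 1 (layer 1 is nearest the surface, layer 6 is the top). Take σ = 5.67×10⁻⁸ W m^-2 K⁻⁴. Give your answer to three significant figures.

288 K

Top-of-atmosphere balance: σT_e⁴ = S(1−α)/4 = 65.14 W m^-2 → T_e = 184.1 K.
The net upward flux σT_e⁴ is constant between every pair of levels, so T_k⁴ = (N+1−k)T_e⁴.
T_1 = (6)^(1/4)·184.1 = 288.1 K.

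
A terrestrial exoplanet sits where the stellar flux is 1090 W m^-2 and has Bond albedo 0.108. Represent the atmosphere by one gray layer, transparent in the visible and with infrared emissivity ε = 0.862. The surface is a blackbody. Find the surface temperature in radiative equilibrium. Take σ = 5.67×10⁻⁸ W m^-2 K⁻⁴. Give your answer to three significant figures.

295 kelvin

Effective emission temperature (TOA balance): σT_e⁴ = S(1−α)/4 = 243.1 W m^-2 → T_e = 255.9 K.
The surface balance (absorbed SW + ε·downward IR = σT_s⁴) with T_a⁴ = T_s⁴/2 reduces to T_s = T_e·[2/(2−ε)]^¼ = 294.6 K.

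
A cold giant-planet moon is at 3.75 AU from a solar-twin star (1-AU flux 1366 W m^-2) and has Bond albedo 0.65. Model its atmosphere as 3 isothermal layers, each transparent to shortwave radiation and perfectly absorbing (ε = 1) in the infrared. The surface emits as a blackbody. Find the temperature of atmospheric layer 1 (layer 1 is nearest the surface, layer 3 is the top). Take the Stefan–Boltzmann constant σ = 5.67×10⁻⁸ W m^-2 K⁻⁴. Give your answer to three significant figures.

By the inverse-square law, S = 1366/3.75² = 97.14 W m^-2.
OLR = S(1−α)/4 = 8.500 W m^-2; the top layer radiates at T_e = 110.7 K.
Each opaque layer satisfies 2T_j⁴ = T_{j−1}⁴ + T_{j+1}⁴, giving T_k⁴ = (N+1−k)T_e⁴.
With k = 1: T_1 = (3+1−1)^¼·110.7 K = 145.6 K.

146 K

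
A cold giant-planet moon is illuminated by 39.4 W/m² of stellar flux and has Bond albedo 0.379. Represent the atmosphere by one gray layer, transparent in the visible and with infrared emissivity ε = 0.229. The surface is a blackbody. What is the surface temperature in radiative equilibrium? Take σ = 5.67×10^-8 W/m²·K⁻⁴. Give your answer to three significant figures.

105 K

The planet radiates to space at T_e = [S(1−α)/(4σ)]^(1/4) = 101.9 K.
For a single slab of emissivity ε, T_s⁴ = 2T_e⁴/(2−ε); thus T_s = 101.9·(1.129)^(1/4) = 105.1 K.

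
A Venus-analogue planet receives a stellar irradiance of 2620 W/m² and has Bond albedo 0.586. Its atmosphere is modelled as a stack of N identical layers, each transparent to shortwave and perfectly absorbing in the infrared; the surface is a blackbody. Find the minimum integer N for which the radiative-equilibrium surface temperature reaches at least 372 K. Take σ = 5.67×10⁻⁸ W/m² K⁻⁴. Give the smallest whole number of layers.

4

The effective emission temperature is T_e = [S(1−α)/(4σ)]^¼ = 263.0 K.
T_s = (N+1)^(1/4)·T_e ≥ 372 K requires N+1 ≥ (T_s/T_e)⁴ = (372/263.0)⁴ = 4.004.
The minimum whole number is N = 4.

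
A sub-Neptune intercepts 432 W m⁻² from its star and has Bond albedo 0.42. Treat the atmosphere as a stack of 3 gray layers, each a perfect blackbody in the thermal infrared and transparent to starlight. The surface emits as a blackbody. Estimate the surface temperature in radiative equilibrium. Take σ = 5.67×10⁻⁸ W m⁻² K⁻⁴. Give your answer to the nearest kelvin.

OLR = S(1−α)/4 = 62.64 W m⁻²; the top layer radiates at T_e = 182.3 K.
With N = 3 opaque layers, T_s = (N+1)^(1/4)·T_e = 4^(1/4)·182.3 = 257.8 K.

258 K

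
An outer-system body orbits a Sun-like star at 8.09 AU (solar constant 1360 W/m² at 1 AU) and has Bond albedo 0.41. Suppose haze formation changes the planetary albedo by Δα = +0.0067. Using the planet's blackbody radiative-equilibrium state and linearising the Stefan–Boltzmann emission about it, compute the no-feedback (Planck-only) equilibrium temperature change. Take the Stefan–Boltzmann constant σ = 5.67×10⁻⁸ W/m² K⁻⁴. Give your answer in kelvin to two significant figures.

-0.24 kelvin

Flux at the orbit: S = 1360/(8.09)² = 20.78 W/m².
Unperturbed T_e = [20.78·(1−0.41)/(4σ)]^¼ = 85.75 K.
ΔF = −(S/4)Δα = −(20.78/4)×(+0.0067) = -0.03481 W/m².
The Planck feedback parameter is 4σT_e³ = 0.1430 W/m²/K.
ΔT₀ = ΔF/λ_P = -0.03481/0.1430 = -0.243 K.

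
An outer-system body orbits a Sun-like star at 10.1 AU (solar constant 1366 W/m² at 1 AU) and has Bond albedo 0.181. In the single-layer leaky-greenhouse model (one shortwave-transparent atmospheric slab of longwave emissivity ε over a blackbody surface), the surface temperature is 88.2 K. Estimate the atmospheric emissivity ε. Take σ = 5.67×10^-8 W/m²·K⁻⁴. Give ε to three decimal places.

Irradiance scales as 1/d², so S = 1366 W/m² × (1/10.1)² = 13.39 W/m².
TOA balance gives T_e = 83.39 K.
Since (2−ε)/2 = (T_e/T_s)⁴ = 0.7991, ε = 0.4019.

0.402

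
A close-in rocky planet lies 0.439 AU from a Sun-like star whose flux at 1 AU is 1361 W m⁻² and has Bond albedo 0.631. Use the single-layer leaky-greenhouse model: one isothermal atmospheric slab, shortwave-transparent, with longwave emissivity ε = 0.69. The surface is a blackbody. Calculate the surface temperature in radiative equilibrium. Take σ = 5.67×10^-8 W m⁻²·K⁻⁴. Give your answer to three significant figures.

364 K

Flux at the orbit: S = 1361/(0.439)² = 7062 W m⁻².
Effective emission temperature (TOA balance): σT_e⁴ = S(1−α)/4 = 651.5 W m⁻² → T_e = 327.4 K.
Surface balance with a leaky layer gives σT_s⁴ = σT_e⁴·2/(2−ε), so T_s = T_e·[2/(2−0.69)]^(1/4) = 363.9 K.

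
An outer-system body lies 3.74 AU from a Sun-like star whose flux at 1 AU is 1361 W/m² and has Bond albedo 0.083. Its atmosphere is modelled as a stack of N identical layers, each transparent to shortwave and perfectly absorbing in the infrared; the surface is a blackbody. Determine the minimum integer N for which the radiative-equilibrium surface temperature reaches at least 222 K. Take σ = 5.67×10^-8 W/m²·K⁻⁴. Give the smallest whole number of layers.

Flux at the orbit: S = 1361/(3.74)² = 97.30 W/m².
The effective emission temperature is T_e = [S(1−α)/(4σ)]^¼ = 140.8 K.
T_s = (N+1)^(1/4)·T_e ≥ 222 K requires N+1 ≥ (T_s/T_e)⁴ = (222/140.8)⁴ = 6.174.
Rounding up, N = 6.

6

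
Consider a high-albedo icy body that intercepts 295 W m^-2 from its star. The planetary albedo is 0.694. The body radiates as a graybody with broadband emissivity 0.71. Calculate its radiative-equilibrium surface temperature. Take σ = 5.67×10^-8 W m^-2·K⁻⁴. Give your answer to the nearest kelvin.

Averaging over the sphere, the absorbed flux is S(1−α)/4 = 22.57 W m^-2.
Radiative balance εσT⁴ = 22.57 gives T = [22.57/(0.71·σ)]^(1/4) = 153.9 K.

154 kelvin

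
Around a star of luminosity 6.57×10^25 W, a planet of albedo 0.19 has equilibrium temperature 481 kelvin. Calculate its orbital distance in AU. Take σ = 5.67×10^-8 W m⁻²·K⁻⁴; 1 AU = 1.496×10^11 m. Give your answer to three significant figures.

0.125 AU

Required flux: S = 4σT⁴/(1−α) = 14990 W m⁻².
S = L/(4πd²) → d = √(L/4πS) = √(6.57×10^25/(4π·14990)) = 1.868×10^10 m = 0.1248 AU.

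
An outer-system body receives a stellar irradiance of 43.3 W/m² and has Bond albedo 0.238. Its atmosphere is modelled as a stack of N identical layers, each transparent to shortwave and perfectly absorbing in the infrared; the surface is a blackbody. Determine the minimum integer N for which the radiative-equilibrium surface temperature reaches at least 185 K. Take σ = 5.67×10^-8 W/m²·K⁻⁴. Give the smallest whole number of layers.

8

The effective emission temperature is T_e = [S(1−α)/(4σ)]^¼ = 109.8 K.
Since T_s⁴ = (N+1)T_e⁴, we need N ≥ (T_s/T_e)⁴ − 1 = 7.052.
Rounding up, N = 8.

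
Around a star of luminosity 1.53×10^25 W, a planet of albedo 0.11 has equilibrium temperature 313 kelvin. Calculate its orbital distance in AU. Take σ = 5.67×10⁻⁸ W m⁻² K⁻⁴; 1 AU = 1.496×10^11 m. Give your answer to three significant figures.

0.149 AU

Required flux: S = 4σT⁴/(1−α) = 2446 W m⁻².
Then d = [L/(4πS)]^(1/2) = 2.231×10^10 m, i.e. 0.1491 AU.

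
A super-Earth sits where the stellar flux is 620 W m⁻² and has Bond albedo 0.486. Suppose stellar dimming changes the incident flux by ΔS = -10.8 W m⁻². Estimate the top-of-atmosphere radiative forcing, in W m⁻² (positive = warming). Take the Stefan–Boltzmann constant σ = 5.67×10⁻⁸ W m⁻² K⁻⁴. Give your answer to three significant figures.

TOA radiative forcing: ΔF = (1−α)ΔS/4 = 0.514·(-10.8)/4 = -1.388 W m⁻².

-1.39 W m⁻²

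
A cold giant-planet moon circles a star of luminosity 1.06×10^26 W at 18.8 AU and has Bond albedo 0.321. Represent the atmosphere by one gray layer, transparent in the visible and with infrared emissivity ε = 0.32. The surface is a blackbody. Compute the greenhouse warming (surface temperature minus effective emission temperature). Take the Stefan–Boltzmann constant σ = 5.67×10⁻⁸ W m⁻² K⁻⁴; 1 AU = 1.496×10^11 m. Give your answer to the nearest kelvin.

2 kelvin

d = 18.8 × 1.496×10^11 m = 2.812×10^12 m.
Spreading L over a sphere of radius d: S = 1.06×10^26/(4π·2.81×10^12²) = 1.066 W m⁻².
At the top of the atmosphere, σT_e⁴ = S(1−α)/4 = 0.1810 W m⁻², giving T_e = 42.27 K.
Surface balance with a leaky layer gives σT_s⁴ = σT_e⁴·2/(2−ε), so T_s = T_e·[2/(2−0.32)]^(1/4) = 44.15 K.
T_s − T_e = 44.15 − 42.27 = 1.883 K.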